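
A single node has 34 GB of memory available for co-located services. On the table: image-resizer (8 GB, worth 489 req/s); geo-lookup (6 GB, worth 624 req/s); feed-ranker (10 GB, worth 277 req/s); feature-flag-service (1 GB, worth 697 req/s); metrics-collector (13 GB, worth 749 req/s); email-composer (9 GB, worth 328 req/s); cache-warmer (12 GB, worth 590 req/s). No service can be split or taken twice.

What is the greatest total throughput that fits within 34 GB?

Greedy by ratio would take image-resizer + geo-lookup + feature-flag-service + metrics-collector: 28 GB used, total 2559.
Replace image-resizer with cache-warmer: the trade gains 101 net, giving 2660 at 32 GB.
The closest alternative, image-resizer + geo-lookup + feature-flag-service + metrics-collector, reaches only 2559.

2660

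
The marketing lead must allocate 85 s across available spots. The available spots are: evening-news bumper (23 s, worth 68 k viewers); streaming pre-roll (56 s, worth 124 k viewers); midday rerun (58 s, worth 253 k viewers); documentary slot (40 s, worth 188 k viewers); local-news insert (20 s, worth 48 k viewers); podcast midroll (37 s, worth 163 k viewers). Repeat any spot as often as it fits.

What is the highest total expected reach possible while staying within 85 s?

376

Taking 2×documentary slot: 80 s used, 376 in expected reach.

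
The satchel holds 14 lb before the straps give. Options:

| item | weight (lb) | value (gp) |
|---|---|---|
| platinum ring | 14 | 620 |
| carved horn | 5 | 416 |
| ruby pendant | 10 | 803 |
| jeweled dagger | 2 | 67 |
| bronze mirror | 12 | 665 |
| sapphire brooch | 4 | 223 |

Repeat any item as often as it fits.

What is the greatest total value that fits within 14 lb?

1055

2×carved horn + sapphire brooch uses 14 of the 14 lb and totals 1055.
Nothing else within 14 lb beats 1055.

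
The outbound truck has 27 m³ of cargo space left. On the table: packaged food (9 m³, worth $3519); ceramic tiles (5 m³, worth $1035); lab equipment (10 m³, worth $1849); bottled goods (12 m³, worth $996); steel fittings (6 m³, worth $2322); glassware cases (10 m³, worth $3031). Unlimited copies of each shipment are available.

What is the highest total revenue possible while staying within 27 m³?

10557

By revenue per m³: packaged food 391.00, steel fittings 387.00, glassware cases 303.10, ceramic tiles 207.00 lead.
Best packing: 3×packaged food — 27 m³, 10557 total.
That's the maximum — no swap from here does better than 10557.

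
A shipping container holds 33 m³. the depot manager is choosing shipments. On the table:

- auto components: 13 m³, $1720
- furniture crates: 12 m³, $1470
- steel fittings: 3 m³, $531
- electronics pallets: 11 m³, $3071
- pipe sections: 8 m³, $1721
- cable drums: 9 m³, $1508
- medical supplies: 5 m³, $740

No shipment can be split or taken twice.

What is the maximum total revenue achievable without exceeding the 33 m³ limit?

Taking the top-ratio shipments first gives steel fittings + electronics pallets + pipe sections + cable drums for 6831 (31 m³).
The 3 m³ tied up in steel fittings is better spent on medical supplies — total rises to 7040 (33 m³).
Next best is steel fittings + electronics pallets + pipe sections + cable drums at 6831 (31 m³) — short by 209.

7040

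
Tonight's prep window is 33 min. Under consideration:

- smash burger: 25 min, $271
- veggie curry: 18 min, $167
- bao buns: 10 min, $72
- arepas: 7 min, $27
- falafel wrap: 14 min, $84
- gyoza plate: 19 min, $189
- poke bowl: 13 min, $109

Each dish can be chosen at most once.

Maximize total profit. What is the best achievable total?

298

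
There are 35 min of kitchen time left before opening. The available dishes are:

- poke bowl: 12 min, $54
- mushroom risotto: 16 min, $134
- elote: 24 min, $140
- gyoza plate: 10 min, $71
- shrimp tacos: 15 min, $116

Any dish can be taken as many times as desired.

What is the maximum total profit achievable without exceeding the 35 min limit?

Density check — mushroom risotto 8.38, shrimp tacos 7.73, gyoza plate 7.10 are the best per min.
Best packing: 2×mushroom risotto — 32 min, 268 total.
Nothing else within 35 min beats 268.

268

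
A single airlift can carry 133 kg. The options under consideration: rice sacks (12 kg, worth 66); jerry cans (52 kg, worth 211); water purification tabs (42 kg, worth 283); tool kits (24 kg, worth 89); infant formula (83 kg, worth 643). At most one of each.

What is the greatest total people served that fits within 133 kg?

By people served per kg: infant formula 7.75, water purification tabs 6.74, rice sacks 5.50, jerry cans 4.06 lead.
The ratio ordering already packs tightly: water purification tabs + infant formula, 125 kg, 926.
Next best is rice sacks + tool kits + infant formula at 798 (119 kg) — short by 128.

926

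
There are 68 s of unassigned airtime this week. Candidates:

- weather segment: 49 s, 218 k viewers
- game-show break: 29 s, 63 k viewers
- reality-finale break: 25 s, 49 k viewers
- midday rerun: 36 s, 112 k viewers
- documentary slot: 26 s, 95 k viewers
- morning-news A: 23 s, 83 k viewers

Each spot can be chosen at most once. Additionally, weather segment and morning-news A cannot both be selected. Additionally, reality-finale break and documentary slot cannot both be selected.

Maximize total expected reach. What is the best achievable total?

The ratio ordering already packs tightly: weather segment, 49 s, 218.

218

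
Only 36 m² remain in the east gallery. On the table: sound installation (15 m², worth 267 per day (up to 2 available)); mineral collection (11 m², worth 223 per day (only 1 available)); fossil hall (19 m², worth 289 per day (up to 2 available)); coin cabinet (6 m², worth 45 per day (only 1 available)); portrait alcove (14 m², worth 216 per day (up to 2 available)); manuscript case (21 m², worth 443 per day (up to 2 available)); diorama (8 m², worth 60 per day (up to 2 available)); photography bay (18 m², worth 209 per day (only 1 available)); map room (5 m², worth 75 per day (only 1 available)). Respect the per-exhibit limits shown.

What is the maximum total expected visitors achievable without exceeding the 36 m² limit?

710

By expected visitors per m²: manuscript case 21.10, mineral collection 20.27, sound installation 17.80 lead.
Taking the top-ratio exhibits first gives mineral collection + manuscript case for 666 (32 m²).
Dropping mineral collection frees 11 m²; slotting in sound installation (15 m²) lifts the total to 710 at 36 m².
That's the maximum — no swap from here does better than 710.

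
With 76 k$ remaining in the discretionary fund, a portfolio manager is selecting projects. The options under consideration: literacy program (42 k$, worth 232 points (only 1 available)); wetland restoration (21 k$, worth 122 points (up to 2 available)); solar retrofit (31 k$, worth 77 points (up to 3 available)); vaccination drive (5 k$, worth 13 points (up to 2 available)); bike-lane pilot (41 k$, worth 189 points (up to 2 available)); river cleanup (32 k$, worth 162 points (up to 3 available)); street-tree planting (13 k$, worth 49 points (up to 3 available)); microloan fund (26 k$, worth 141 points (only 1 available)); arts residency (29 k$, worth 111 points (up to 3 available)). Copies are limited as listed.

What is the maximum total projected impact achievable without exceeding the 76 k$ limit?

406

Filling by ratio: 2×wetland restoration + vaccination drive + microloan fund for 398, with 3 k$ left unused.
Replace vaccination drive and microloan fund with river cleanup: the trade gains 8 net, giving 406 at 74 k$.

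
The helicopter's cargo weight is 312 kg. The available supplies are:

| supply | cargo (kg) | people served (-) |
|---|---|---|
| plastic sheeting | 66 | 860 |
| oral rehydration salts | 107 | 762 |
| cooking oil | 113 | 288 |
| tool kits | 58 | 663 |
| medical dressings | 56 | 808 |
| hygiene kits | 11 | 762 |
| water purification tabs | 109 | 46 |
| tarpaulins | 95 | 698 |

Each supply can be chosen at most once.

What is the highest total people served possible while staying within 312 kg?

By people served per kg: hygiene kits 69.27, medical dressings 14.43, plastic sheeting 13.03, tool kits 11.43 lead.
Filling by ratio: plastic sheeting + tool kits + medical dressings + hygiene kits + tarpaulins for 3791, with 26 kg left unused.
The 95 kg tied up in tarpaulins is better spent on oral rehydration salts — total rises to 3855 (298 kg).
Next best is plastic sheeting + tool kits + medical dressings + hygiene kits + tarpaulins at 3791 (286 kg) — short by 64.

3855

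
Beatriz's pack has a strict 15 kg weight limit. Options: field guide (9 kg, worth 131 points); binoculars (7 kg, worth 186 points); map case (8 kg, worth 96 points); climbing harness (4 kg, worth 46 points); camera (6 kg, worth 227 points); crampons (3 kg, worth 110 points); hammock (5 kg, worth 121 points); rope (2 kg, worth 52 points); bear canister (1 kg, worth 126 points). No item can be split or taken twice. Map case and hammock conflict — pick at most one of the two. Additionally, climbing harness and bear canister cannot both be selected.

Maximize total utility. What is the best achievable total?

Greedy by ratio would take camera + crampons + rope + bear canister: 12 kg used, total 515.
Dropping rope frees 2 kg; slotting in hammock (5 kg) lifts the total to 584 at 15 kg.
Next best is binoculars + camera + bear canister at 539 (14 kg) — short by 45.

584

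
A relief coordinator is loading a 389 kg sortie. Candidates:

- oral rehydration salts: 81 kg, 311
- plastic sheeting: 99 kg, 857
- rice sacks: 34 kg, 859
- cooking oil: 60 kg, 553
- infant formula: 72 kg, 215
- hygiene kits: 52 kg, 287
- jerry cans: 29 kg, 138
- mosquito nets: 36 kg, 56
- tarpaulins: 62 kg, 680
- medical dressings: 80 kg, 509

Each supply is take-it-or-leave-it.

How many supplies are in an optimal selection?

6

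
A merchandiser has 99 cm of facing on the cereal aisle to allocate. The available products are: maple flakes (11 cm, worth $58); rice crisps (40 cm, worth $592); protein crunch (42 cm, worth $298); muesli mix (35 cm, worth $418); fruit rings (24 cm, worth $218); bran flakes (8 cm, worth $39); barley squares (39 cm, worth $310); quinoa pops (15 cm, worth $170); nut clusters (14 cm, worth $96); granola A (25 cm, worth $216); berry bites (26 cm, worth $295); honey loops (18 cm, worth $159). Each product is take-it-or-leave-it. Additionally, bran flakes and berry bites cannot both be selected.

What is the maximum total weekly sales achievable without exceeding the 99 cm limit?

A density-first pass picks rice crisps + muesli mix + bran flakes + quinoa pops — 1219 at 98 cm.
Replace bran flakes and quinoa pops with fruit rings: the trade gains 9 net, giving 1228 at 99 cm.
Runner-up rice crisps + muesli mix + bran flakes + quinoa pops tops out at 1219.

1228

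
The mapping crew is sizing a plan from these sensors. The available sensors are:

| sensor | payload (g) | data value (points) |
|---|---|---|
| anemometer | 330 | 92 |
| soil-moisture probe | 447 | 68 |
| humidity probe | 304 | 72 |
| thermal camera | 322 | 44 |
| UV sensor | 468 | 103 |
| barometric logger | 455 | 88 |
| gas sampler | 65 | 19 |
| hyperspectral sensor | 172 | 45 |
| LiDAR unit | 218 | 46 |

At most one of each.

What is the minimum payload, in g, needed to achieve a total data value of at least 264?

1089

Look for the lowest-payload combination reaching 264.
anemometer + humidity probe + gas sampler + hyperspectral sensor + LiDAR unit reaches 274 using 1089 g.
Below 1089 g the best achievable stays under 264.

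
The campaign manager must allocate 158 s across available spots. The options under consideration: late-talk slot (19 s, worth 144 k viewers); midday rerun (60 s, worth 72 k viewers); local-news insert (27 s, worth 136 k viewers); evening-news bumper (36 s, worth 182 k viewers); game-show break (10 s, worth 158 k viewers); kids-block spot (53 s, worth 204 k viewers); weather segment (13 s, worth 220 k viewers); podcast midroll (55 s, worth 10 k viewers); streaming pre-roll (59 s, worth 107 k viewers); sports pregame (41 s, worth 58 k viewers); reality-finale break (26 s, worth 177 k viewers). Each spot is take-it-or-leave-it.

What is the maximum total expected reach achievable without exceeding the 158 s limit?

Taking the top-ratio spots first gives late-talk slot + local-news insert + evening-news bumper + game-show break + weather segment + reality-finale break for 1017 (131 s).
Dropping local-news insert frees 27 s; slotting in kids-block spot (53 s) lifts the total to 1085 at 157 s.

1085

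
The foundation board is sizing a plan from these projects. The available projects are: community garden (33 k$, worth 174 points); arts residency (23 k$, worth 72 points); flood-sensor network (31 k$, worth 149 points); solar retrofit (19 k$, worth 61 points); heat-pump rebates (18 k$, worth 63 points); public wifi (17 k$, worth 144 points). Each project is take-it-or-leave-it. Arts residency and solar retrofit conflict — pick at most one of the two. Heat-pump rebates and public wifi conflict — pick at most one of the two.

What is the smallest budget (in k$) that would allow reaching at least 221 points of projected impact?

Need the lightest bundle worth ≥ 221.
flood-sensor network + public wifi reaches 293 using 48 k$.
Below 48 k$ the best achievable stays under 221.

48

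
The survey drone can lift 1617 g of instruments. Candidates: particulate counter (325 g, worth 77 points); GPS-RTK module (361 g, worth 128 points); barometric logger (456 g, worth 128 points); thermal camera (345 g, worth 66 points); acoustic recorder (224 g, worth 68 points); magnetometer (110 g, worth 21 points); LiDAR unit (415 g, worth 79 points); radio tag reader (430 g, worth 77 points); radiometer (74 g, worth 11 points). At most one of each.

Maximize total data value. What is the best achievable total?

433

Density check — GPS-RTK module 0.35, acoustic recorder 0.30, barometric logger 0.28, particulate counter 0.24 are the best per g.
Taking particulate counter + GPS-RTK module + barometric logger + acoustic recorder + magnetometer + radiometer: 1550 g used, 433 in data value.
Next best is GPS-RTK module + barometric logger + acoustic recorder + magnetometer + LiDAR unit at 424 (1566 g) — short by 9.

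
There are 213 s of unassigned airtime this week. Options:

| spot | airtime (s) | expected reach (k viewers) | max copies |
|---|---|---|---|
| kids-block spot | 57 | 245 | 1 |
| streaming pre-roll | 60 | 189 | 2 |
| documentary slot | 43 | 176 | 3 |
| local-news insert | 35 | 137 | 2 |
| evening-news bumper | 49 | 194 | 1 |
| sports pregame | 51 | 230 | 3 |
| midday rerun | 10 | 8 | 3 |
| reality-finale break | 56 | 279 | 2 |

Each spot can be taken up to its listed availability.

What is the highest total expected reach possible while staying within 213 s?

982

Density check — reality-finale break 4.98, sports pregame 4.51, kids-block spot 4.30 are the best per s.
Greedy by ratio would take documentary slot + sports pregame + 2×reality-finale break: 206 s used, total 964.
Replace documentary slot with evening-news bumper: the trade gains 18 net, giving 982 at 212 s.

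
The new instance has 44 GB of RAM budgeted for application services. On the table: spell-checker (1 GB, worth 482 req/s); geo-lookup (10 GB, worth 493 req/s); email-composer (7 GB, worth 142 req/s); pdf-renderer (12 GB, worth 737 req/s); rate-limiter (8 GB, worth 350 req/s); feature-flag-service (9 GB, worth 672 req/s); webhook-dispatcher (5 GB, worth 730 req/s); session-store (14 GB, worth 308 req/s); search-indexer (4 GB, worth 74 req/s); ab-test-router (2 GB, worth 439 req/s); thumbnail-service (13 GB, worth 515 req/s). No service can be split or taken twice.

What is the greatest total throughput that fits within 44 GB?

3627

The ratio ordering already packs tightly: spell-checker + geo-lookup + pdf-renderer + feature-flag-service + webhook-dispatcher + search-indexer + ab-test-router, 43 GB, 3627.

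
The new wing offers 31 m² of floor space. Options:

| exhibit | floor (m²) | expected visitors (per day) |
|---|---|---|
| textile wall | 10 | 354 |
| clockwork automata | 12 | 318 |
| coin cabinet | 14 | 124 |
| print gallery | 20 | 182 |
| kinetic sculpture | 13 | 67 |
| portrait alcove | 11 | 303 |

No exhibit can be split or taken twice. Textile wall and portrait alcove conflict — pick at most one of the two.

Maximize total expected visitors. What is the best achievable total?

672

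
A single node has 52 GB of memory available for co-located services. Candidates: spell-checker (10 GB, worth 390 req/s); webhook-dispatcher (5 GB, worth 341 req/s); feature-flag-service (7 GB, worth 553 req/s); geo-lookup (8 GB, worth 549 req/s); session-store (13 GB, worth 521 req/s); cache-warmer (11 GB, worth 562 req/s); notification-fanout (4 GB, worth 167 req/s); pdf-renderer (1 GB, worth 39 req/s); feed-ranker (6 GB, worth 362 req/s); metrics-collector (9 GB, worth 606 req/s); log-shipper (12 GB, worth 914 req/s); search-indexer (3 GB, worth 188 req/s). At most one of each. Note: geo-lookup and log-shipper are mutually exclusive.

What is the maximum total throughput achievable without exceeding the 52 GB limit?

Taking webhook-dispatcher + feature-flag-service + cache-warmer + pdf-renderer + feed-ranker + metrics-collector + log-shipper: 51 GB used, 3377 in throughput.

3377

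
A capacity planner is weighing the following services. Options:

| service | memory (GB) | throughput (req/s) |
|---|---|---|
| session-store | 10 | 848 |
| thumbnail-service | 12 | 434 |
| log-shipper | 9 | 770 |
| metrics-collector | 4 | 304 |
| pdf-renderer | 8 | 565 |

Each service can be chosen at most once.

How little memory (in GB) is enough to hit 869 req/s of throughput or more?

12

Need the lightest bundle worth ≥ 869.
metrics-collector + pdf-renderer: 869 throughput at 12 GB.
No combination under 12 GB hits 869.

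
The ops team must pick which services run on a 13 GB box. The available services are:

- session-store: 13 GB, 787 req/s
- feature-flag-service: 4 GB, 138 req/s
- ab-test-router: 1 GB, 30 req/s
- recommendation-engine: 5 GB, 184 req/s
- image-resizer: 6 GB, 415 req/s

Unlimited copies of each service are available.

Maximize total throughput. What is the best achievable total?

The ratio ordering already packs tightly: ab-test-router + 2×image-resizer, 13 GB, 860.

860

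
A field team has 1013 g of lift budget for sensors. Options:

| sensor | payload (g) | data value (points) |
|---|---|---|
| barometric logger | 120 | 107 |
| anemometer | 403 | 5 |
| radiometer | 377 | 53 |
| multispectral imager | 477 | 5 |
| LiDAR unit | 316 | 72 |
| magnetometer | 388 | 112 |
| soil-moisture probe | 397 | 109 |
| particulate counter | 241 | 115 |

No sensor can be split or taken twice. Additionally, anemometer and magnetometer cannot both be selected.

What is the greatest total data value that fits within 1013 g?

334

Best packing: barometric logger + magnetometer + particulate counter — 749 g, 334 total.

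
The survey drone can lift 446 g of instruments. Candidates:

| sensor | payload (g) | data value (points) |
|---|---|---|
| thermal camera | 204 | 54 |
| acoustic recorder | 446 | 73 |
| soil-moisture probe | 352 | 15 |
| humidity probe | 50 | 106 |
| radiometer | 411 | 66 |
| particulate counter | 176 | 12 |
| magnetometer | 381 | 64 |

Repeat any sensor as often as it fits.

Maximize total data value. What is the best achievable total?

The ratio ordering already packs tightly: 8×humidity probe, 400 g, 848.
No other feasible combination exceeds 848.

848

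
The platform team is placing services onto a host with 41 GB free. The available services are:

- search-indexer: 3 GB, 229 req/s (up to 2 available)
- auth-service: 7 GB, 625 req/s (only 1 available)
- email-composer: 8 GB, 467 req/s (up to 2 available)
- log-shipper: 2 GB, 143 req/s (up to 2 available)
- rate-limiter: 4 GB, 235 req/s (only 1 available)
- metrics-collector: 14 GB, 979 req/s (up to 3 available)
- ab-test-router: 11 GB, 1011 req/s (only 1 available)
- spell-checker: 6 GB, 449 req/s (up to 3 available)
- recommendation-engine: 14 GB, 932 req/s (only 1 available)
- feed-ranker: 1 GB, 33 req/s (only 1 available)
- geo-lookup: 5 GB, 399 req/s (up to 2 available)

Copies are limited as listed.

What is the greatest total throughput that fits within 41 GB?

3398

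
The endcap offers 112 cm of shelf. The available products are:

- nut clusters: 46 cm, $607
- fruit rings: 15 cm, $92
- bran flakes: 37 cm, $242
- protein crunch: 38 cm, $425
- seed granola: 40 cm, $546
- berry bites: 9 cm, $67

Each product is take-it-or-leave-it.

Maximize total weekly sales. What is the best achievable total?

1312

Nut clusters + fruit rings + seed granola + berry bites uses 110 of the 112 cm and totals 1312.
Nothing else within 112 cm beats 1312.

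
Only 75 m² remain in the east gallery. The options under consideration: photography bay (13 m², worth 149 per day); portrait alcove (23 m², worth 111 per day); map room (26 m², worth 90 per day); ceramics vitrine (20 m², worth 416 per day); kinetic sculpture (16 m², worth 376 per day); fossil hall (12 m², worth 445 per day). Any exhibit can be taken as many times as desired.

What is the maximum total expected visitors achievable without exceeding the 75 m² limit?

2670

Best packing: 6×fossil hall — 72 m², 2670 total.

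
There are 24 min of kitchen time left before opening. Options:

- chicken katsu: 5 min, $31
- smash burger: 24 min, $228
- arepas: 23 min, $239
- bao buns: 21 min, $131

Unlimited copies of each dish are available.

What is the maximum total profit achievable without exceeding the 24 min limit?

239

Taking arepas: 23 min used, 239 in profit.
That's the maximum — no swap from here does better than 239.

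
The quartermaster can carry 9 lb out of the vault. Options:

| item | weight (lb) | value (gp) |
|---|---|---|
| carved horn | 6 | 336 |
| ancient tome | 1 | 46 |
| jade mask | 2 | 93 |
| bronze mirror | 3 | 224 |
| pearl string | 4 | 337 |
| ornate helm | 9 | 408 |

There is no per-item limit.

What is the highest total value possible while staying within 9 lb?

The ratio ordering already packs tightly: ancient tome + 2×pearl string, 9 lb, 720.

720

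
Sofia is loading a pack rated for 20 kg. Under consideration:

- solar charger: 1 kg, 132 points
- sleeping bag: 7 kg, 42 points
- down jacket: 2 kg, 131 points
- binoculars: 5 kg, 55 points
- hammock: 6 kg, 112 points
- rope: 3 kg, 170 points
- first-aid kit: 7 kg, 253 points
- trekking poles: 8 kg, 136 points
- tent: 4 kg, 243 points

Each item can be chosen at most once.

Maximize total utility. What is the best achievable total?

929

By utility per kg: solar charger 132.00, down jacket 65.50, tent 60.75 lead.
Taking solar charger + down jacket + rope + first-aid kit + tent: 17 kg used, 929 in utility.
Nothing else within 20 kg beats 929.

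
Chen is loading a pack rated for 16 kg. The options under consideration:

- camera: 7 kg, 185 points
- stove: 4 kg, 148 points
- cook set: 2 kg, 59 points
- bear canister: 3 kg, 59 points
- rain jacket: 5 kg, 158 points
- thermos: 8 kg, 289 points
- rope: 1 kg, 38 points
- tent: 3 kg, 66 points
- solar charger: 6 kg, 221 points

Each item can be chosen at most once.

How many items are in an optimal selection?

The maximum utility within 16 kg is 569.
cook set + thermos + solar charger hits 569 at 16 kg.
All optima have 3 items.

3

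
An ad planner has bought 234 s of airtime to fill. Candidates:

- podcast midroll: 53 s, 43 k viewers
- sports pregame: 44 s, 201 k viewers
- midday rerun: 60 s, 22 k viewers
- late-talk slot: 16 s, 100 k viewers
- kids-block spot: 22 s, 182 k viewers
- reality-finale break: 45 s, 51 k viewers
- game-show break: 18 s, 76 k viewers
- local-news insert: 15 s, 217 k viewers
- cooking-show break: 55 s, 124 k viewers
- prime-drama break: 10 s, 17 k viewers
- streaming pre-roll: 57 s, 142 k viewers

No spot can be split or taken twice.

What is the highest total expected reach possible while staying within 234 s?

1042

By expected reach per s: local-news insert 14.47, kids-block spot 8.27, late-talk slot 6.25, sports pregame 4.57 lead.
The ratio ordering already packs tightly: sports pregame + late-talk slot + kids-block spot + game-show break + local-news insert + cooking-show break + streaming pre-roll, 227 s, 1042.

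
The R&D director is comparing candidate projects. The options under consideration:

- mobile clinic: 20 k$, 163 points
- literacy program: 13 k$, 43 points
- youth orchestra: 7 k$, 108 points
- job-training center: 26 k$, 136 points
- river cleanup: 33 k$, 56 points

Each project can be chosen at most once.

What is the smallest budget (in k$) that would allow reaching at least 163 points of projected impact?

20

Need the lightest bundle worth ≥ 163.
mobile clinic reaches 163 using 20 k$.
Below 20 k$ the best achievable stays under 163.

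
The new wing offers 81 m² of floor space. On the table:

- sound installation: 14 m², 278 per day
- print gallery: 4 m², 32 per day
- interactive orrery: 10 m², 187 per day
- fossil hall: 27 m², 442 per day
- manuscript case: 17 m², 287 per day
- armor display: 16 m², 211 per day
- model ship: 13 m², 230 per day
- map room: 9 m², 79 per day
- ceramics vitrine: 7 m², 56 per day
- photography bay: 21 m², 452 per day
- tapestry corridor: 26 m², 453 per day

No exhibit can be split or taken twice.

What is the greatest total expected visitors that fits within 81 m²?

Filling by ratio: sound installation + print gallery + interactive orrery + manuscript case + model ship + photography bay for 1466, with 2 m² left unused.
Replace print gallery and interactive orrery and model ship with tapestry corridor: the trade gains 4 net, giving 1470 at 78 m².

1470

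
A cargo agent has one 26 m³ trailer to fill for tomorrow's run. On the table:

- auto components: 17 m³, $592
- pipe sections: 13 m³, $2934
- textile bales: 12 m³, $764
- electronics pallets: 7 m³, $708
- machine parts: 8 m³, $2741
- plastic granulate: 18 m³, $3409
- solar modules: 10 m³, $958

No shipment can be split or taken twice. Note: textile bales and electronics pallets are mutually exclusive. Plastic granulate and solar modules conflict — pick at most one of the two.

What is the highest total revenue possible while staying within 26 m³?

The ratio heuristic lands on pipe sections + machine parts (5675) but leaves 5 m³ idle.
The 13 m³ tied up in pipe sections is better spent on plastic granulate — total rises to 6150 (26 m³).
That's the maximum — no feasible swap from here does better than 6150.

6150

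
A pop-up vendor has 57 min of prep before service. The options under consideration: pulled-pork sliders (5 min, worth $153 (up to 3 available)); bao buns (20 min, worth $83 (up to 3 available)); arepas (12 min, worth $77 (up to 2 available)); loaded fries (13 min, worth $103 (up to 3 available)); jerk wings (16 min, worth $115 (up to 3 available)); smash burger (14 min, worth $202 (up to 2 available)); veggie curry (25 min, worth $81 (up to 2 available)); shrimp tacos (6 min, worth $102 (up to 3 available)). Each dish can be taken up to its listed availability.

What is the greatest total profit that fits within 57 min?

1067

A density-first pass picks 3×pulled-pork sliders + smash burger + 3×shrimp tacos — 967 at 47 min.
Replace shrimp tacos with smash burger: the trade gains 100 net, giving 1067 at 55 min.
The spare 2 min is too small for any remaining dish, and no exchange beats 1067.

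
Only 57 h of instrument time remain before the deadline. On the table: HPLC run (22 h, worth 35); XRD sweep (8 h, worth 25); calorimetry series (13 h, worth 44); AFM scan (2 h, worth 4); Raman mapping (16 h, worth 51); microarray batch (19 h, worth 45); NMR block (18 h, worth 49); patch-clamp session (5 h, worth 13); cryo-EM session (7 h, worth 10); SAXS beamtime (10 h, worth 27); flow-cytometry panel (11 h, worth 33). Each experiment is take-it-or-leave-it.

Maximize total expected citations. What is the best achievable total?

173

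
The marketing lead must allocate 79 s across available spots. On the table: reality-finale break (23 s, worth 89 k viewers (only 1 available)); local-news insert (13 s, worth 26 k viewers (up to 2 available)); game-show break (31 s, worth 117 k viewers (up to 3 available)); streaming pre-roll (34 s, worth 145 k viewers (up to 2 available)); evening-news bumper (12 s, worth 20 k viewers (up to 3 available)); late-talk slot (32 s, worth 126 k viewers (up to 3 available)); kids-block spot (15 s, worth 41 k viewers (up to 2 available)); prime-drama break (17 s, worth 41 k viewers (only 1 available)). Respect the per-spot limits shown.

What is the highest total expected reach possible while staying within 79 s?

297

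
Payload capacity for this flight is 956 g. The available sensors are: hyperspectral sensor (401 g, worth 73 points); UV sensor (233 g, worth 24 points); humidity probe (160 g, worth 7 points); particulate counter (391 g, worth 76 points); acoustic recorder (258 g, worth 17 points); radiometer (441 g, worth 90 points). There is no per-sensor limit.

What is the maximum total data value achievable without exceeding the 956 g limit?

180

Ranking by ratio (data value/g): radiometer 0.20, particulate counter 0.19, hyperspectral sensor 0.18, UV sensor 0.10.
Taking 2×radiometer: 882 g used, 180 in data value.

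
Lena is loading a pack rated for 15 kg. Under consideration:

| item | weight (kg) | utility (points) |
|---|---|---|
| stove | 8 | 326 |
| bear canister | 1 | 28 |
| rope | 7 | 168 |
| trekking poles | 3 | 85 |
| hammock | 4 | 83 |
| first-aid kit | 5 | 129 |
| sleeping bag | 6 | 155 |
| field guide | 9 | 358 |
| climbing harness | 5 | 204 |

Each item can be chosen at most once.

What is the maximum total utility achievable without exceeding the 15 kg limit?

Density check — climbing harness 40.80, stove 40.75, field guide 39.78 are the best per kg.
Greedy by ratio would take stove + bear canister + climbing harness: 14 kg used, total 558.
Replace stove with field guide: the trade gains 32 net, giving 590 at 15 kg.
No other feasible combination exceeds 590.

590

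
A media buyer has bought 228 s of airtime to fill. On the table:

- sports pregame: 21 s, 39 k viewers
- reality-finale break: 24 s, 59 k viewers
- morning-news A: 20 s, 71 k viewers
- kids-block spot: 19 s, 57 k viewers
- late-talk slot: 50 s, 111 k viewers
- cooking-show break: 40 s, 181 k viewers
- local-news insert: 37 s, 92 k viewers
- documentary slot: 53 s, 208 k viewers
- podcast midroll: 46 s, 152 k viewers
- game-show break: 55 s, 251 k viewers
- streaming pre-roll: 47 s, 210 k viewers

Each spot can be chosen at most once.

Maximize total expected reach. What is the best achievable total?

Taking the top-ratio spots first gives morning-news A + cooking-show break + documentary slot + game-show break + streaming pre-roll for 921 (215 s).
Dropping documentary slot frees 53 s; slotting in kids-block spot + podcast midroll (65 s) lifts the total to 922 at 227 s.
Nothing else within 228 s beats 922.

922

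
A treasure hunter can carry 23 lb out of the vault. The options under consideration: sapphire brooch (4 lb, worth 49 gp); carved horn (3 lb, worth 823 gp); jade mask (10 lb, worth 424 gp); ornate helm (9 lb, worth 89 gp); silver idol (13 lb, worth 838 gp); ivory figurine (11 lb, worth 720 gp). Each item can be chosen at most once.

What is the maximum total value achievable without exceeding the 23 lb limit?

Density check — carved horn 274.33, ivory figurine 65.45, silver idol 64.46, jade mask 42.40 are the best per lb.
The ratio heuristic lands on sapphire brooch + carved horn + ivory figurine (1592) but leaves 5 lb idle.
The 11 lb tied up in ivory figurine is better spent on silver idol — total rises to 1710 (20 lb).

1710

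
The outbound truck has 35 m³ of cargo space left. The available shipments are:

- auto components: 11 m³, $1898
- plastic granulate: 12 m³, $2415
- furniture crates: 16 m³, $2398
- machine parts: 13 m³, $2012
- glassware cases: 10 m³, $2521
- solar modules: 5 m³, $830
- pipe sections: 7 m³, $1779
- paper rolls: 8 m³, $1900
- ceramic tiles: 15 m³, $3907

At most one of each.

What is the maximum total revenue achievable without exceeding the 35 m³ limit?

8416

Ranking by ratio (revenue/m³): ceramic tiles 260.47, pipe sections 254.14, glassware cases 252.10, paper rolls 237.50.
The ratio heuristic lands on glassware cases + pipe sections + ceramic tiles (8207) but leaves 3 m³ idle.
Dropping glassware cases frees 10 m³; slotting in solar modules + paper rolls (13 m³) lifts the total to 8416 at 35 m³.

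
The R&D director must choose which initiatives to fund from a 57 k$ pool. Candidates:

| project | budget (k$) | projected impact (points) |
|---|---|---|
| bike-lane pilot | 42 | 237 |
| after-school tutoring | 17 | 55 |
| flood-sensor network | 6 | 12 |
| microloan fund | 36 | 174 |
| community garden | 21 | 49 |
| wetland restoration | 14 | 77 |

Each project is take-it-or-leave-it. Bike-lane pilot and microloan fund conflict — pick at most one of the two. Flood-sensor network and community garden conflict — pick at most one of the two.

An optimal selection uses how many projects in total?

2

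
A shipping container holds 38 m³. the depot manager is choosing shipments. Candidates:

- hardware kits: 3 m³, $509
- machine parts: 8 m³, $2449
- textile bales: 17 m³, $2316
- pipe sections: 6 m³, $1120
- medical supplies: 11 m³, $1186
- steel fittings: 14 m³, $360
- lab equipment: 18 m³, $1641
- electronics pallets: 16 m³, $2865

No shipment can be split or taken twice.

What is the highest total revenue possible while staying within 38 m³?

7009

A density-first pass picks hardware kits + machine parts + pipe sections + electronics pallets — 6943 at 33 m³.
Replace pipe sections with medical supplies: the trade gains 66 net, giving 7009 at 38 m³.
An exhaustive check of the 256 subsets confirms 7009.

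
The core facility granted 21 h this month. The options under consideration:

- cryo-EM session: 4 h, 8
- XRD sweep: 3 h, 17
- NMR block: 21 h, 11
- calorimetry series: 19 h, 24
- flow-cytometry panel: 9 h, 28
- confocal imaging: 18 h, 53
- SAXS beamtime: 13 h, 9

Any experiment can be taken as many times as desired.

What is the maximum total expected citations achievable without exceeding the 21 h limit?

119

Density check — XRD sweep 5.67, flow-cytometry panel 3.11, confocal imaging 2.94, cryo-EM session 2.00 are the best per h.
Taking 7×XRD sweep: 21 h used, 119 in expected citations.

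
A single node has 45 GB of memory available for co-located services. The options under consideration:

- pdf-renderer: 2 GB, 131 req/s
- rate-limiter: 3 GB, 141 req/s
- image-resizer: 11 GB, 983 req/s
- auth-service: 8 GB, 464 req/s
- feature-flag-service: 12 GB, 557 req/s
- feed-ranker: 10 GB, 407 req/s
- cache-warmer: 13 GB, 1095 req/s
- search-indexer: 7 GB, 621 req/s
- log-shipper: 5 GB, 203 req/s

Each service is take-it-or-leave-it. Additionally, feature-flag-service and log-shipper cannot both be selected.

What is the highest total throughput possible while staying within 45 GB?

3435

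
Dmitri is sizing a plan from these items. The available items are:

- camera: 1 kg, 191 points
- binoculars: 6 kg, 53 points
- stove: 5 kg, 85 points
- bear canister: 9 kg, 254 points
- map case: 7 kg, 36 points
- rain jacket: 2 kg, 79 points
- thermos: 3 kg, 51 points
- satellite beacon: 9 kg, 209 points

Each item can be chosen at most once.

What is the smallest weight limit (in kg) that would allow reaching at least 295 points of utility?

Look for the lowest-weight combination reaching 295.
camera + rain jacket + thermos reaches 321 using 6 kg.
Below 6 kg the best achievable stays under 295.

6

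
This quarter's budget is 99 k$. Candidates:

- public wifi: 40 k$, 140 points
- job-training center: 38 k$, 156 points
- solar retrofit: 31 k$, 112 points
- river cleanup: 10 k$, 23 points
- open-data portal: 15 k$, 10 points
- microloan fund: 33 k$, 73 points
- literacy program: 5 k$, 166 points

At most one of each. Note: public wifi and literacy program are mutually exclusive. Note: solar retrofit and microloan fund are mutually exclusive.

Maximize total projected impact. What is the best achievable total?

467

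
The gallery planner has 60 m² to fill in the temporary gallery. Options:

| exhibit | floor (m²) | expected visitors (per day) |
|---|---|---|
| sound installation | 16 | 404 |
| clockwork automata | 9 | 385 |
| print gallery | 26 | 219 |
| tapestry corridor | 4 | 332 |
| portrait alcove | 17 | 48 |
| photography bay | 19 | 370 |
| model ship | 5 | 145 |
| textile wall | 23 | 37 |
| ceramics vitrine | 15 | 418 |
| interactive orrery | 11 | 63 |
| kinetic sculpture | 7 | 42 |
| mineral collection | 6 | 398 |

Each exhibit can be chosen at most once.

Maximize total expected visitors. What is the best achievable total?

2082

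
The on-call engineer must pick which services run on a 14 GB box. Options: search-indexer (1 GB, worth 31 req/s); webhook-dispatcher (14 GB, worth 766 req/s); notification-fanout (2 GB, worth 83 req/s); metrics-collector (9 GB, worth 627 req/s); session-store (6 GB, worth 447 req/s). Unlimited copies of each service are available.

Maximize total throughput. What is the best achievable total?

977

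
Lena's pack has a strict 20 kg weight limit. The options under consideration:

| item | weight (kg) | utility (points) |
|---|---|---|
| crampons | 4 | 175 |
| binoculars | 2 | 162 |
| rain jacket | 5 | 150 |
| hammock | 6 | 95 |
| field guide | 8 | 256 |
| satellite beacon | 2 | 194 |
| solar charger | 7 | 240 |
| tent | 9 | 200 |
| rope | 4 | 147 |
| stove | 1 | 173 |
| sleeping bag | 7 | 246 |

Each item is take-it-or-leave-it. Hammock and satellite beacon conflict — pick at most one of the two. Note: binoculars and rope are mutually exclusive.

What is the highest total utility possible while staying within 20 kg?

1031

Best packing: binoculars + field guide + satellite beacon + stove + sleeping bag — 20 kg, 1031 total.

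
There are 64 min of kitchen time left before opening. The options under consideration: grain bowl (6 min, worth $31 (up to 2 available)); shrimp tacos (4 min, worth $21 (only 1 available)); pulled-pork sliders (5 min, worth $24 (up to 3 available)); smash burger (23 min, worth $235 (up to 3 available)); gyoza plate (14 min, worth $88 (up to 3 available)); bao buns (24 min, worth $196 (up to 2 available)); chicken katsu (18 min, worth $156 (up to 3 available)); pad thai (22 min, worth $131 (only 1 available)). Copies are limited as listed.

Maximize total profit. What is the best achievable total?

626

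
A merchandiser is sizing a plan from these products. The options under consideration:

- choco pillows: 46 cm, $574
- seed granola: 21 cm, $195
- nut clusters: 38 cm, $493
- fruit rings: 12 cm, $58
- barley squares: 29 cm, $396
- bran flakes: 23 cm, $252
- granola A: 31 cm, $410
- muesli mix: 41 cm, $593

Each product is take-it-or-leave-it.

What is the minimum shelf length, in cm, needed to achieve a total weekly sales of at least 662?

54

Minimise cm subject to total weekly sales ≥ 662.
bran flakes + granola A: 662 weekly sales at 54 cm.
Any bundle with less than 54 cm falls short of 662.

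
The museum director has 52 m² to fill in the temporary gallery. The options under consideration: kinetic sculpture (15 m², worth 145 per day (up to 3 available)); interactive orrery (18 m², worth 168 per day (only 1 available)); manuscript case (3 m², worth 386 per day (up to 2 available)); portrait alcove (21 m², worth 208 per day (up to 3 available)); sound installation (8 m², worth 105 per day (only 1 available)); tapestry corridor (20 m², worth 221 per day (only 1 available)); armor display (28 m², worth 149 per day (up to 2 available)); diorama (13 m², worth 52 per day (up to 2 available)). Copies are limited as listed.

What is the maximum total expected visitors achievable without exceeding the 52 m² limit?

1266

Greedy by ratio would take kinetic sculpture + 2×manuscript case + sound installation + tapestry corridor: 49 m² used, total 1243.
The 15 m² tied up in kinetic sculpture is better spent on interactive orrery — total rises to 1266 (52 m²).
Nothing else within 52 m² beats 1266.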